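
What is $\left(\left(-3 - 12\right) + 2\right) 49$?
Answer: $-637$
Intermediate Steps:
$\left(\left(-3 - 12\right) + 2\right) 49 = \left(-15 + 2\right) 49 = \left(-13\right) 49 = -637$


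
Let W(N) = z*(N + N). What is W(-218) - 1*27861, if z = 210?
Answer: -119421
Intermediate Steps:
W(N) = 420*N (W(N) = 210*(N + N) = 210*(2*N) = 420*N)
W(-218) - 1*27861 = 420*(-218) - 1*27861 = -91560 - 27861 = -119421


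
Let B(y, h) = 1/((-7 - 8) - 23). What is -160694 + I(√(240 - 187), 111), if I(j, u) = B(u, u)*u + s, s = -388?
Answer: -6121227/38 ≈ -1.6109e+5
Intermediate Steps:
B(y, h) = -1/38 (B(y, h) = 1/(-15 - 23) = 1/(-38) = -1/38)
I(j, u) = -388 - u/38 (I(j, u) = -u/38 - 388 = -388 - u/38)
-160694 + I(√(240 - 187), 111) = -160694 + (-388 - 1/38*111) = -160694 + (-388 - 111/38) = -160694 - 14855/38 = -6121227/38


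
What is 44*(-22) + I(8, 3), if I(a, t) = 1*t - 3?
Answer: -968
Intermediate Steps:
I(a, t) = -3 + t (I(a, t) = t - 3 = -3 + t)
44*(-22) + I(8, 3) = 44*(-22) + (-3 + 3) = -968 + 0 = -968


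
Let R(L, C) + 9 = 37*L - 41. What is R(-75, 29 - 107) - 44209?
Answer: -47034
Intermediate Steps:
R(L, C) = -50 + 37*L (R(L, C) = -9 + (37*L - 41) = -9 + (-41 + 37*L) = -50 + 37*L)
R(-75, 29 - 107) - 44209 = (-50 + 37*(-75)) - 44209 = (-50 - 2775) - 44209 = -2825 - 44209 = -47034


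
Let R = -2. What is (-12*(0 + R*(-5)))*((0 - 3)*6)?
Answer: 2160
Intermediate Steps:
(-12*(0 + R*(-5)))*((0 - 3)*6) = (-12*(0 - 2*(-5)))*((0 - 3)*6) = (-12*(0 + 10))*(-3*6) = -12*10*(-18) = -120*(-18) = 2160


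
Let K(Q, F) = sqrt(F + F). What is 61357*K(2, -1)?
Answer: 61357*I*sqrt(2) ≈ 86772.0*I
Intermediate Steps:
K(Q, F) = sqrt(2)*sqrt(F) (K(Q, F) = sqrt(2*F) = sqrt(2)*sqrt(F))
61357*K(2, -1) = 61357*(sqrt(2)*sqrt(-1)) = 61357*(sqrt(2)*I) = 61357*(I*sqrt(2)) = 61357*I*sqrt(2)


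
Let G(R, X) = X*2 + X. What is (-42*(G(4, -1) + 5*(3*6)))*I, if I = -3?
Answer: 10962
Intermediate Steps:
G(R, X) = 3*X (G(R, X) = 2*X + X = 3*X)
(-42*(G(4, -1) + 5*(3*6)))*I = -42*(3*(-1) + 5*(3*6))*(-3) = -42*(-3 + 5*18)*(-3) = -42*(-3 + 90)*(-3) = -42*87*(-3) = -3654*(-3) = 10962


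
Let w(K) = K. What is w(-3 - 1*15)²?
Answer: 324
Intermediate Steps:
w(-3 - 1*15)² = (-3 - 1*15)² = (-3 - 15)² = (-18)² = 324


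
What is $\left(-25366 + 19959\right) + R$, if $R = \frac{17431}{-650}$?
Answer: $- \frac{3531981}{650} \approx -5433.8$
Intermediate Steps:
$R = - \frac{17431}{650}$ ($R = 17431 \left(- \frac{1}{650}\right) = - \frac{17431}{650} \approx -26.817$)
$\left(-25366 + 19959\right) + R = \left(-25366 + 19959\right) - \frac{17431}{650} = -5407 - \frac{17431}{650} = - \frac{3531981}{650}$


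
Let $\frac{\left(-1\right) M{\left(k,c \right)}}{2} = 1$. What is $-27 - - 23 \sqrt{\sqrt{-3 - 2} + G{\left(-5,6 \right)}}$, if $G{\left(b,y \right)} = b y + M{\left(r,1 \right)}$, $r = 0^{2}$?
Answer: $-27 + 23 \sqrt{-32 + i \sqrt{5}} \approx -22.457 + 130.19 i$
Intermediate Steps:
$r = 0$
$M{\left(k,c \right)} = -2$ ($M{\left(k,c \right)} = \left(-2\right) 1 = -2$)
$G{\left(b,y \right)} = -2 + b y$ ($G{\left(b,y \right)} = b y - 2 = -2 + b y$)
$-27 - - 23 \sqrt{\sqrt{-3 - 2} + G{\left(-5,6 \right)}} = -27 - - 23 \sqrt{\sqrt{-3 - 2} - 32} = -27 - - 23 \sqrt{\sqrt{-5} - 32} = -27 - - 23 \sqrt{i \sqrt{5} - 32} = -27 - - 23 \sqrt{-32 + i \sqrt{5}} = -27 + 23 \sqrt{-32 + i \sqrt{5}}$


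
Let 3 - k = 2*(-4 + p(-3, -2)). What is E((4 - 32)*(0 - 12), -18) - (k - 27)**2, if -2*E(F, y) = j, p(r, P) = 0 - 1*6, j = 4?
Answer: -18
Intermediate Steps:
p(r, P) = -6 (p(r, P) = 0 - 6 = -6)
E(F, y) = -2 (E(F, y) = -1/2*4 = -2)
k = 23 (k = 3 - 2*(-4 - 6) = 3 - 2*(-10) = 3 - 1*(-20) = 3 + 20 = 23)
E((4 - 32)*(0 - 12), -18) - (k - 27)**2 = -2 - (23 - 27)**2 = -2 - 1*(-4)**2 = -2 - 1*16 = -2 - 16 = -18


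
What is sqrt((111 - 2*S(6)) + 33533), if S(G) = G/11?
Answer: 2*sqrt(1017698)/11 ≈ 183.42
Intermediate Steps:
S(G) = G/11 (S(G) = G*(1/11) = G/11)
sqrt((111 - 2*S(6)) + 33533) = sqrt((111 - 2*6/11) + 33533) = sqrt((111 - 12/11) + 33533) = sqrt(1209/11 + 33533) = sqrt(370072/11) = 2*sqrt(1017698)/11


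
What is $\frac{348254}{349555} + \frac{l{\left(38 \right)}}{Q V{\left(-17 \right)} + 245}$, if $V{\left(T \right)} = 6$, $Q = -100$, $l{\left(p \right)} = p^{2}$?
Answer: $- \frac{15245090}{4963681} \approx -3.0713$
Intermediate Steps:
$\frac{348254}{349555} + \frac{l{\left(38 \right)}}{Q V{\left(-17 \right)} + 245} = \frac{348254}{349555} + \frac{38^{2}}{\left(-100\right) 6 + 245} = 348254 \cdot \frac{1}{349555} + \frac{1444}{-600 + 245} = \frac{348254}{349555} + \frac{1444}{-355} = \frac{348254}{349555} + 1444 \left(- \frac{1}{355}\right) = \frac{348254}{349555} - \frac{1444}{355} = - \frac{15245090}{4963681}$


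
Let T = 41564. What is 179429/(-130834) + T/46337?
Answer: -2876217197/6062455058 ≈ -0.47443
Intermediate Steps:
179429/(-130834) + T/46337 = 179429/(-130834) + 41564/46337 = 179429*(-1/130834) + 41564*(1/46337) = -179429/130834 + 41564/46337 = -2876217197/6062455058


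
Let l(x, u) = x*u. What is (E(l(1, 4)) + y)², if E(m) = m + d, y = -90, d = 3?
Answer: 6889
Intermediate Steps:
l(x, u) = u*x
E(m) = 3 + m (E(m) = m + 3 = 3 + m)
(E(l(1, 4)) + y)² = ((3 + 4*1) - 90)² = ((3 + 4) - 90)² = (7 - 90)² = (-83)² = 6889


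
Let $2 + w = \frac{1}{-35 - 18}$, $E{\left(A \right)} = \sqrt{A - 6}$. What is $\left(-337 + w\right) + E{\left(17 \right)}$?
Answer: $- \frac{17968}{53} + \sqrt{11} \approx -335.7$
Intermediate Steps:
$E{\left(A \right)} = \sqrt{-6 + A}$
$w = - \frac{107}{53}$ ($w = -2 + \frac{1}{-35 - 18} = -2 + \frac{1}{-53} = -2 - \frac{1}{53} = - \frac{107}{53} \approx -2.0189$)
$\left(-337 + w\right) + E{\left(17 \right)} = \left(-337 - \frac{107}{53}\right) + \sqrt{-6 + 17} = - \frac{17968}{53} + \sqrt{11}$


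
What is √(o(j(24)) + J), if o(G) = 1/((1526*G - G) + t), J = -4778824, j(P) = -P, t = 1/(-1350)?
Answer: I*√11666773364944495960174/49410001 ≈ 2186.1*I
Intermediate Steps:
t = -1/1350 ≈ -0.00074074
o(G) = 1/(-1/1350 + 1525*G) (o(G) = 1/((1526*G - G) - 1/1350) = 1/(1525*G - 1/1350) = 1/(-1/1350 + 1525*G))
√(o(j(24)) + J) = √(1350/(-1 + 2058750*(-1*24)) - 4778824) = √(1350/(-1 + 2058750*(-24)) - 4778824) = √(1350/(-1 - 49410000) - 4778824) = √(1350/(-49410001) - 4778824) = √(1350*(-1/49410001) - 4778824) = √(-1350/49410001 - 4778824) = √(-236121698620174/49410001) = I*√11666773364944495960174/49410001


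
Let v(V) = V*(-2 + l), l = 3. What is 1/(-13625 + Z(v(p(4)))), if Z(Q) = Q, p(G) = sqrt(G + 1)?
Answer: -2725/37128124 - sqrt(5)/185640620 ≈ -7.3406e-5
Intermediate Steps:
p(G) = sqrt(1 + G)
v(V) = V (v(V) = V*(-2 + 3) = V*1 = V)
1/(-13625 + Z(v(p(4)))) = 1/(-13625 + sqrt(1 + 4)) = 1/(-13625 + sqrt(5))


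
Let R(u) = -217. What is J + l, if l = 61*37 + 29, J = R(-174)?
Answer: 2069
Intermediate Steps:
J = -217
l = 2286 (l = 2257 + 29 = 2286)
J + l = -217 + 2286 = 2069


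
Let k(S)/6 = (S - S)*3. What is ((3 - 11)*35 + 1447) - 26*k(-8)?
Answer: 1167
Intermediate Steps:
k(S) = 0 (k(S) = 6*((S - S)*3) = 6*(0*3) = 6*0 = 0)
((3 - 11)*35 + 1447) - 26*k(-8) = ((3 - 11)*35 + 1447) - 26*0 = (-8*35 + 1447) + 0 = (-280 + 1447) + 0 = 1167 + 0 = 1167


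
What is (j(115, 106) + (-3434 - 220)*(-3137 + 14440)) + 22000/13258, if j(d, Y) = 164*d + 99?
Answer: -273659712687/6629 ≈ -4.1282e+7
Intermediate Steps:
j(d, Y) = 99 + 164*d
(j(115, 106) + (-3434 - 220)*(-3137 + 14440)) + 22000/13258 = ((99 + 164*115) + (-3434 - 220)*(-3137 + 14440)) + 22000/13258 = ((99 + 18860) - 3654*11303) + 22000*(1/13258) = (18959 - 41301162) + 11000/6629 = -41282203 + 11000/6629 = -273659712687/6629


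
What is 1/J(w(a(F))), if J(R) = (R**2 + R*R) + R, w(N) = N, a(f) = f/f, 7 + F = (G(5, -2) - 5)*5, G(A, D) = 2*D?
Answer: 1/3 ≈ 0.33333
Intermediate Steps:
F = -52 (F = -7 + (2*(-2) - 5)*5 = -7 + (-4 - 5)*5 = -7 - 9*5 = -7 - 45 = -52)
a(f) = 1
J(R) = R + 2*R**2 (J(R) = (R**2 + R**2) + R = 2*R**2 + R = R + 2*R**2)
1/J(w(a(F))) = 1/(1*(1 + 2*1)) = 1/(1*(1 + 2)) = 1/(1*3) = 1/3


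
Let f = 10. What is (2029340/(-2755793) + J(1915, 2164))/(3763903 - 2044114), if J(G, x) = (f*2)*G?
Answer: 105544842560/4739382487677 ≈ 0.022270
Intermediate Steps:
J(G, x) = 20*G (J(G, x) = (10*2)*G = 20*G)
(2029340/(-2755793) + J(1915, 2164))/(3763903 - 2044114) = (2029340/(-2755793) + 20*1915)/(3763903 - 2044114) = (2029340*(-1/2755793) + 38300)/1719789 = (-2029340/2755793 + 38300)*(1/1719789) = (105544842560/2755793)*(1/1719789) = 105544842560/4739382487677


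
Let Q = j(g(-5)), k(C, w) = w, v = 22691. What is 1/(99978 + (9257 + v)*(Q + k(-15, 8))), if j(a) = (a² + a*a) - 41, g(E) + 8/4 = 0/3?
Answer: -1/698722 ≈ -1.4312e-6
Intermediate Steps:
g(E) = -2 (g(E) = -2 + 0/3 = -2 + 0*(⅓) = -2 + 0 = -2)
j(a) = -41 + 2*a² (j(a) = (a² + a²) - 41 = 2*a² - 41 = -41 + 2*a²)
Q = -33 (Q = -41 + 2*(-2)² = -41 + 2*4 = -41 + 8 = -33)
1/(99978 + (9257 + v)*(Q + k(-15, 8))) = 1/(99978 + (9257 + 22691)*(-33 + 8)) = 1/(99978 + 31948*(-25)) = 1/(99978 - 798700) = 1/(-698722) = -1/698722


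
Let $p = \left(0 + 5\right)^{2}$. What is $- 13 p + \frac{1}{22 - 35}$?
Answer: $- \frac{4226}{13} \approx -325.08$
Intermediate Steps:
$p = 25$ ($p = 5^{2} = 25$)
$- 13 p + \frac{1}{22 - 35} = \left(-13\right) 25 + \frac{1}{22 - 35} = -325 + \frac{1}{-13} = -325 - \frac{1}{13} = - \frac{4226}{13}$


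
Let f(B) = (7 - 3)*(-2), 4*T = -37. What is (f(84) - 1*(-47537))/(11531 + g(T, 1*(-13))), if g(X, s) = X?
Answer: 190116/46087 ≈ 4.1252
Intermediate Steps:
T = -37/4 (T = (¼)*(-37) = -37/4 ≈ -9.2500)
f(B) = -8 (f(B) = 4*(-2) = -8)
(f(84) - 1*(-47537))/(11531 + g(T, 1*(-13))) = (-8 - 1*(-47537))/(11531 - 37/4) = (-8 + 47537)/(46087/4) = 47529*(4/46087) = 190116/46087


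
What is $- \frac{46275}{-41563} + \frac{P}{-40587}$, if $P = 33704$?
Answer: $\frac{477324073}{1686917481} \approx 0.28296$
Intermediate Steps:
$- \frac{46275}{-41563} + \frac{P}{-40587} = - \frac{46275}{-41563} + \frac{33704}{-40587} = \left(-46275\right) \left(- \frac{1}{41563}\right) + 33704 \left(- \frac{1}{40587}\right) = \frac{46275}{41563} - \frac{33704}{40587} = \frac{477324073}{1686917481}$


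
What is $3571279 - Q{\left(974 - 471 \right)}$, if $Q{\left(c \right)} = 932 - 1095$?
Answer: $3571442$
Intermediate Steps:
$Q{\left(c \right)} = -163$
$3571279 - Q{\left(974 - 471 \right)} = 3571279 - -163 = 3571279 + 163 = 3571442$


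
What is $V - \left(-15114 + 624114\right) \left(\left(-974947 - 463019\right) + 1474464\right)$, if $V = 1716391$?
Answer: $-22225565609$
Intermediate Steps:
$V - \left(-15114 + 624114\right) \left(\left(-974947 - 463019\right) + 1474464\right) = 1716391 - \left(-15114 + 624114\right) \left(\left(-974947 - 463019\right) + 1474464\right) = 1716391 - 609000 \left(-1437966 + 1474464\right) = 1716391 - 609000 \cdot 36498 = 1716391 - 22227282000 = -22225565609$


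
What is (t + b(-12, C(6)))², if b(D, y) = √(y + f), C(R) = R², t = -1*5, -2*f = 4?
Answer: (5 - √34)² ≈ 0.69048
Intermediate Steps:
f = -2 (f = -½*4 = -2)
t = -5
b(D, y) = √(-2 + y) (b(D, y) = √(y - 2) = √(-2 + y))
(t + b(-12, C(6)))² = (-5 + √(-2 + 6²))² = (-5 + √(-2 + 36))² = (-5 + √34)²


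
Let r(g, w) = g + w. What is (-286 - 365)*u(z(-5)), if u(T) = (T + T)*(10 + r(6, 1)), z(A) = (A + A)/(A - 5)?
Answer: -22134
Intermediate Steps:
z(A) = 2*A/(-5 + A) (z(A) = (2*A)/(-5 + A) = 2*A/(-5 + A))
u(T) = 34*T (u(T) = (T + T)*(10 + (6 + 1)) = (2*T)*(10 + 7) = (2*T)*17 = 34*T)
(-286 - 365)*u(z(-5)) = (-286 - 365)*(34*(2*(-5)/(-5 - 5))) = -22134*2*(-5)/(-10) = -22134*2*(-5)*(-⅒) = -22134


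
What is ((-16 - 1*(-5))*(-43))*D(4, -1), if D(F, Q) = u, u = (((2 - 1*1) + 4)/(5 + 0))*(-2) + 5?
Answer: 1419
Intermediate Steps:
u = 3 (u = (((2 - 1) + 4)/5)*(-2) + 5 = ((1 + 4)*(1/5))*(-2) + 5 = (5*(1/5))*(-2) + 5 = 1*(-2) + 5 = -2 + 5 = 3)
D(F, Q) = 3
((-16 - 1*(-5))*(-43))*D(4, -1) = ((-16 - 1*(-5))*(-43))*3 = ((-16 + 5)*(-43))*3 = -11*(-43)*3 = 473*3 = 1419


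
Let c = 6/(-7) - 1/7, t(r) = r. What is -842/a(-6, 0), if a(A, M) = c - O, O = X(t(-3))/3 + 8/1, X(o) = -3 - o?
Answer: 842/9 ≈ 93.556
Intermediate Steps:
O = 8 (O = (-3 - 1*(-3))/3 + 8/1 = (-3 + 3)*(⅓) + 8*1 = 0*(⅓) + 8 = 0 + 8 = 8)
c = -1 (c = 6*(-⅐) - 1*⅐ = -6/7 - ⅐ = -1)
a(A, M) = -9 (a(A, M) = -1 - 1*8 = -1 - 8 = -9)
-842/a(-6, 0) = -842/(-9) = -842*(-⅑) = 842/9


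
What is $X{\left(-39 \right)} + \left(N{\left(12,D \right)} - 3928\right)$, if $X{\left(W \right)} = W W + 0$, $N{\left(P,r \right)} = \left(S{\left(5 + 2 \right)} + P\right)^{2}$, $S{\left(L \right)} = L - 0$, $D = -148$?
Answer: $-2046$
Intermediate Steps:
$S{\left(L \right)} = L$ ($S{\left(L \right)} = L + 0 = L$)
$N{\left(P,r \right)} = \left(7 + P\right)^{2}$ ($N{\left(P,r \right)} = \left(\left(5 + 2\right) + P\right)^{2} = \left(7 + P\right)^{2}$)
$X{\left(W \right)} = W^{2}$ ($X{\left(W \right)} = W^{2} + 0 = W^{2}$)
$X{\left(-39 \right)} + \left(N{\left(12,D \right)} - 3928\right) = \left(-39\right)^{2} + \left(\left(7 + 12\right)^{2} - 3928\right) = 1521 - \left(3928 - 19^{2}\right) = 1521 + \left(361 - 3928\right) = 1521 - 3567 = -2046$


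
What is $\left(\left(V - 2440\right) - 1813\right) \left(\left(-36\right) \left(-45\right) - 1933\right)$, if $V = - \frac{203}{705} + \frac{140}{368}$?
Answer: $\frac{86339040853}{64860} \approx 1.3312 \cdot 10^{6}$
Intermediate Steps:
$V = \frac{5999}{64860}$ ($V = \left(-203\right) \frac{1}{705} + 140 \cdot \frac{1}{368} = - \frac{203}{705} + \frac{35}{92} = \frac{5999}{64860} \approx 0.092492$)
$\left(\left(V - 2440\right) - 1813\right) \left(\left(-36\right) \left(-45\right) - 1933\right) = \left(\left(\frac{5999}{64860} - 2440\right) - 1813\right) \left(\left(-36\right) \left(-45\right) - 1933\right) = \left(\left(\frac{5999}{64860} - 2440\right) - 1813\right) \left(1620 - 1933\right) = \left(- \frac{158252401}{64860} - 1813\right) \left(-313\right) = \left(- \frac{275843581}{64860}\right) \left(-313\right) = \frac{86339040853}{64860}$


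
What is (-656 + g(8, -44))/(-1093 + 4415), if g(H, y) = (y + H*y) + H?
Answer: -522/1661 ≈ -0.31427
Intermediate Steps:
g(H, y) = H + y + H*y
(-656 + g(8, -44))/(-1093 + 4415) = (-656 + (8 - 44 + 8*(-44)))/(-1093 + 4415) = (-656 + (8 - 44 - 352))/3322 = (-656 - 388)*(1/3322) = -1044*1/3322 = -522/1661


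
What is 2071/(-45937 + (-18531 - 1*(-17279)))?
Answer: -2071/47189 ≈ -0.043887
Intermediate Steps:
2071/(-45937 + (-18531 - 1*(-17279))) = 2071/(-45937 + (-18531 + 17279)) = 2071/(-45937 - 1252) = 2071/(-47189) = 2071*(-1/47189) = -2071/47189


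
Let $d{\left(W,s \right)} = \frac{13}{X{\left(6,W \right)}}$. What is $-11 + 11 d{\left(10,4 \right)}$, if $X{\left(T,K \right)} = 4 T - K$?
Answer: $- \frac{11}{14} \approx -0.78571$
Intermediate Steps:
$X{\left(T,K \right)} = - K + 4 T$
$d{\left(W,s \right)} = \frac{13}{24 - W}$ ($d{\left(W,s \right)} = \frac{13}{- W + 4 \cdot 6} = \frac{13}{- W + 24} = \frac{13}{24 - W}$)
$-11 + 11 d{\left(10,4 \right)} = -11 + 11 \left(- \frac{13}{-24 + 10}\right) = -11 + 11 \left(- \frac{13}{-14}\right) = -11 + 11 \left(\left(-13\right) \left(- \frac{1}{14}\right)\right) = -11 + 11 \cdot \frac{13}{14} = -11 + \frac{143}{14} = - \frac{11}{14}$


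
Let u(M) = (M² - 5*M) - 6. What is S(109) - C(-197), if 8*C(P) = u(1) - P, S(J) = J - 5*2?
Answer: 605/8 ≈ 75.625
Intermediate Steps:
u(M) = -6 + M² - 5*M
S(J) = -10 + J (S(J) = J - 10 = -10 + J)
C(P) = -5/4 - P/8 (C(P) = ((-6 + 1² - 5*1) - P)/8 = ((-6 + 1 - 5) - P)/8 = (-10 - P)/8 = -5/4 - P/8)
S(109) - C(-197) = (-10 + 109) - (-5/4 - ⅛*(-197)) = 99 - (-5/4 + 197/8) = 99 - 1*187/8 = 99 - 187/8 = 605/8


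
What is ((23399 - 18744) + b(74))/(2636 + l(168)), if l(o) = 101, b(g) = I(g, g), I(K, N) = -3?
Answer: 4652/2737 ≈ 1.6997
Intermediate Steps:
b(g) = -3
((23399 - 18744) + b(74))/(2636 + l(168)) = ((23399 - 18744) - 3)/(2636 + 101) = (4655 - 3)/2737 = 4652*(1/2737) = 4652/2737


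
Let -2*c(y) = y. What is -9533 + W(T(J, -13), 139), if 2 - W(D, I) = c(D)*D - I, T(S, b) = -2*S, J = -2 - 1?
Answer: -9374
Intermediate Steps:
c(y) = -y/2
J = -3
W(D, I) = 2 + I + D**2/2 (W(D, I) = 2 - ((-D/2)*D - I) = 2 - (-D**2/2 - I) = 2 - (-I - D**2/2) = 2 + (I + D**2/2) = 2 + I + D**2/2)
-9533 + W(T(J, -13), 139) = -9533 + (2 + 139 + (-2*(-3))**2/2) = -9533 + (2 + 139 + (1/2)*6**2) = -9533 + (2 + 139 + (1/2)*36) = -9533 + (2 + 139 + 18) = -9533 + 159 = -9374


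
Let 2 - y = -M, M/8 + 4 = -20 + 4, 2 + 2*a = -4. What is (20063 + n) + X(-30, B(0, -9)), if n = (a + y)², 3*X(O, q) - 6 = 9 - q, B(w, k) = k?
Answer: 45992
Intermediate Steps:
a = -3 (a = -1 + (½)*(-4) = -1 - 2 = -3)
M = -160 (M = -32 + 8*(-20 + 4) = -32 + 8*(-16) = -32 - 128 = -160)
X(O, q) = 5 - q/3 (X(O, q) = 2 + (9 - q)/3 = 2 + (3 - q/3) = 5 - q/3)
y = -158 (y = 2 - (-1)*(-160) = 2 - 1*160 = 2 - 160 = -158)
n = 25921 (n = (-3 - 158)² = (-161)² = 25921)
(20063 + n) + X(-30, B(0, -9)) = (20063 + 25921) + (5 - ⅓*(-9)) = 45984 + (5 + 3) = 45984 + 8 = 45992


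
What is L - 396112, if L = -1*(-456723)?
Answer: 60611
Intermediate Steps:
L = 456723
L - 396112 = 456723 - 396112 = 60611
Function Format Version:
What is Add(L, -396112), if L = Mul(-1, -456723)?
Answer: 60611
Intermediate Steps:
L = 456723
Add(L, -396112) = Add(456723, -396112) = 60611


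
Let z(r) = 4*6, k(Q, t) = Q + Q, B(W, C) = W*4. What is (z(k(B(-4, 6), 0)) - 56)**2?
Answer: 1024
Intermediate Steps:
B(W, C) = 4*W
k(Q, t) = 2*Q
z(r) = 24
(z(k(B(-4, 6), 0)) - 56)**2 = (24 - 56)**2 = (-32)**2 = 1024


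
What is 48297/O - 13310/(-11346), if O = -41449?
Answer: 1854214/235140177 ≈ 0.0078856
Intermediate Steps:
48297/O - 13310/(-11346) = 48297/(-41449) - 13310/(-11346) = 48297*(-1/41449) - 13310*(-1/11346) = -48297/41449 + 6655/5673 = 1854214/235140177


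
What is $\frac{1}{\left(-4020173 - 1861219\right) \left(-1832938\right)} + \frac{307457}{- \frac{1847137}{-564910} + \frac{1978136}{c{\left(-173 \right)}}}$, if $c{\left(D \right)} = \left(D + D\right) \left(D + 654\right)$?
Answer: $- \frac{155805480089384898045370317061}{4366300126109488783929504} \approx -35684.0$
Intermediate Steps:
$c{\left(D \right)} = 2 D \left(654 + D\right)$
$\frac{1}{\left(-4020173 - 1861219\right) \left(-1832938\right)} + \frac{307457}{- \frac{1847137}{-564910} + \frac{1978136}{c{\left(-173 \right)}}} = \frac{1}{\left(-4020173 - 1861219\right) \left(-1832938\right)} + \frac{307457}{- \frac{1847137}{-564910} + \frac{1978136}{2 \left(-173\right) \left(654 - 173\right)}} = \frac{1}{-5881392} \left(- \frac{1}{1832938}\right) + \frac{307457}{\left(-1847137\right) \left(- \frac{1}{564910}\right) + \frac{1978136}{2 \left(-173\right) 481}} = \left(- \frac{1}{5881392}\right) \left(- \frac{1}{1832938}\right) + \frac{307457}{\frac{1847137}{564910} + \frac{1978136}{-166426}} = \frac{1}{10780226889696} + \frac{307457}{\frac{1847137}{564910} + 1978136 \left(- \frac{1}{166426}\right)} = \frac{1}{10780226889696} + \frac{307457}{\frac{1847137}{564910} - \frac{989068}{83213}} = \frac{1}{10780226889696} + \frac{307457}{- \frac{405028592699}{47007855830}} = \frac{1}{10780226889696} + 307457 \left(- \frac{47007855830}{405028592699}\right) = \frac{1}{10780226889696} - \frac{14452894329924310}{405028592699} = - \frac{155805480089384898045370317061}{4366300126109488783929504}$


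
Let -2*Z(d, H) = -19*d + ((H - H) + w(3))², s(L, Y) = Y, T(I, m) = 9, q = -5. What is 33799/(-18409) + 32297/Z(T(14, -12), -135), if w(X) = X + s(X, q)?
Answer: 1183466513/3074303 ≈ 384.95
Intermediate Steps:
w(X) = -5 + X (w(X) = X - 5 = -5 + X)
Z(d, H) = -2 + 19*d/2 (Z(d, H) = -(-19*d + ((H - H) + (-5 + 3))²)/2 = -(-19*d + (0 - 2)²)/2 = -(-19*d + (-2)²)/2 = -(-19*d + 4)/2 = -(4 - 19*d)/2 = -2 + 19*d/2)
33799/(-18409) + 32297/Z(T(14, -12), -135) = 33799/(-18409) + 32297/(-2 + (19/2)*9) = 33799*(-1/18409) + 32297/(-2 + 171/2) = -33799/18409 + 32297/(167/2) = -33799/18409 + 32297*(2/167) = -33799/18409 + 64594/167 = 1183466513/3074303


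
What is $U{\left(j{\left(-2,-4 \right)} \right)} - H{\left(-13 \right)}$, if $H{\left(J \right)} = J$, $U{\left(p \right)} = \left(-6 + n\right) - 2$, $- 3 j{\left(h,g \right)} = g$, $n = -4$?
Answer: $1$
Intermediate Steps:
$j{\left(h,g \right)} = - \frac{g}{3}$
$U{\left(p \right)} = -12$ ($U{\left(p \right)} = \left(-6 - 4\right) - 2 = -10 - 2 = -12$)
$U{\left(j{\left(-2,-4 \right)} \right)} - H{\left(-13 \right)} = -12 - -13 = -12 + 13 = 1$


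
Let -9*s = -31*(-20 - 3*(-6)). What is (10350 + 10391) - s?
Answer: 186731/9 ≈ 20748.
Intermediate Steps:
s = -62/9 (s = -(-31)*(-20 - 3*(-6))/9 = -(-31)*(-20 + 18)/9 = -(-31)*(-2)/9 = -1/9*62 = -62/9 ≈ -6.8889)
(10350 + 10391) - s = (10350 + 10391) - 1*(-62/9) = 20741 + 62/9 = 186731/9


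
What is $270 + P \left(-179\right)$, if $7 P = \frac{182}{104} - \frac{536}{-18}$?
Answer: $- \frac{135125}{252} \approx -536.21$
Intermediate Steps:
$P = \frac{1135}{252}$ ($P = \frac{\frac{182}{104} - \frac{536}{-18}}{7} = \frac{182 \cdot \frac{1}{104} - - \frac{268}{9}}{7} = \frac{\frac{7}{4} + \frac{268}{9}}{7} = \frac{1}{7} \cdot \frac{1135}{36} = \frac{1135}{252} \approx 4.504$)
$270 + P \left(-179\right) = 270 + \frac{1135}{252} \left(-179\right) = 270 - \frac{203165}{252} = - \frac{135125}{252}$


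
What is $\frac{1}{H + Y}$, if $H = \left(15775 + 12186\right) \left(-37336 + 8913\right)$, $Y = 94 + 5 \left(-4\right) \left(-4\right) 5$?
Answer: $- \frac{1}{794735009} \approx -1.2583 \cdot 10^{-9}$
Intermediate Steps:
$Y = 494$ ($Y = 94 + \left(-20\right) \left(-4\right) 5 = 94 + 80 \cdot 5 = 94 + 400 = 494$)
$H = -794735503$ ($H = 27961 \left(-28423\right) = -794735503$)
$\frac{1}{H + Y} = \frac{1}{-794735503 + 494} = \frac{1}{-794735009} = - \frac{1}{794735009}$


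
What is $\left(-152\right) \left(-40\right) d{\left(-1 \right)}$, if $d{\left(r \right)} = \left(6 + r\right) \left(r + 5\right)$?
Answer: $121600$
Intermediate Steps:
$d{\left(r \right)} = \left(5 + r\right) \left(6 + r\right)$ ($d{\left(r \right)} = \left(6 + r\right) \left(5 + r\right) = \left(5 + r\right) \left(6 + r\right)$)
$\left(-152\right) \left(-40\right) d{\left(-1 \right)} = \left(-152\right) \left(-40\right) \left(30 + \left(-1\right)^{2} + 11 \left(-1\right)\right) = 6080 \left(30 + 1 - 11\right) = 6080 \cdot 20 = 121600$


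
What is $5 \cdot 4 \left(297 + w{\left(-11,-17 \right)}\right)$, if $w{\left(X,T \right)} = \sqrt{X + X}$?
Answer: $5940 + 20 i \sqrt{22} \approx 5940.0 + 93.808 i$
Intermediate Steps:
$w{\left(X,T \right)} = \sqrt{2} \sqrt{X}$ ($w{\left(X,T \right)} = \sqrt{2 X} = \sqrt{2} \sqrt{X}$)
$5 \cdot 4 \left(297 + w{\left(-11,-17 \right)}\right) = 5 \cdot 4 \left(297 + \sqrt{2} \sqrt{-11}\right) = 20 \left(297 + \sqrt{2} i \sqrt{11}\right) = 20 \left(297 + i \sqrt{22}\right) = 5940 + 20 i \sqrt{22}$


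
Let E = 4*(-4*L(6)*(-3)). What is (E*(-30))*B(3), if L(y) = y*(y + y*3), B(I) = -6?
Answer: 1244160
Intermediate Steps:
L(y) = 4*y² (L(y) = y*(y + 3*y) = y*(4*y) = 4*y²)
E = 6912 (E = 4*(-16*6²*(-3)) = 4*(-16*36*(-3)) = 4*(-4*144*(-3)) = 4*(-576*(-3)) = 4*1728 = 6912)
(E*(-30))*B(3) = (6912*(-30))*(-6) = -207360*(-6) = 1244160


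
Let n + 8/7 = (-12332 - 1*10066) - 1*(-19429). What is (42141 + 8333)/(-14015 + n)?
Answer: -176659/59448 ≈ -2.9717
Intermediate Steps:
n = -20791/7 (n = -8/7 + ((-12332 - 1*10066) - 1*(-19429)) = -8/7 + ((-12332 - 10066) + 19429) = -8/7 + (-22398 + 19429) = -8/7 - 2969 = -20791/7 ≈ -2970.1)
(42141 + 8333)/(-14015 + n) = (42141 + 8333)/(-14015 - 20791/7) = 50474/(-118896/7) = 50474*(-7/118896) = -176659/59448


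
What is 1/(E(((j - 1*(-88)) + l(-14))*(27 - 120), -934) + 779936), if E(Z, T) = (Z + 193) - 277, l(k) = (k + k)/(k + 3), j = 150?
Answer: 11/8332294 ≈ 1.3202e-6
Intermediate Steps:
l(k) = 2*k/(3 + k) (l(k) = (2*k)/(3 + k) = 2*k/(3 + k))
E(Z, T) = -84 + Z (E(Z, T) = (193 + Z) - 277 = -84 + Z)
1/(E(((j - 1*(-88)) + l(-14))*(27 - 120), -934) + 779936) = 1/((-84 + ((150 - 1*(-88)) + 2*(-14)/(3 - 14))*(27 - 120)) + 779936) = 1/((-84 + ((150 + 88) + 2*(-14)/(-11))*(-93)) + 779936) = 1/((-84 + (238 + 2*(-14)*(-1/11))*(-93)) + 779936) = 1/((-84 + (238 + 28/11)*(-93)) + 779936) = 1/((-84 + (2646/11)*(-93)) + 779936) = 1/((-84 - 246078/11) + 779936) = 1/(-247002/11 + 779936) = 1/(8332294/11) = 11/8332294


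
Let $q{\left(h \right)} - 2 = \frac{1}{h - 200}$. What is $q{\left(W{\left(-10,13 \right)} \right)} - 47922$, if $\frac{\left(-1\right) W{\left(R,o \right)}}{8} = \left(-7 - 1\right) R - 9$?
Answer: $- \frac{36802561}{768} \approx -47920.0$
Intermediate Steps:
$W{\left(R,o \right)} = 72 + 64 R$ ($W{\left(R,o \right)} = - 8 \left(\left(-7 - 1\right) R - 9\right) = - 8 \left(- 8 R - 9\right) = - 8 \left(-9 - 8 R\right) = 72 + 64 R$)
$q{\left(h \right)} = 2 + \frac{1}{-200 + h}$ ($q{\left(h \right)} = 2 + \frac{1}{h - 200} = 2 + \frac{1}{-200 + h}$)
$q{\left(W{\left(-10,13 \right)} \right)} - 47922 = \frac{-399 + 2 \left(72 + 64 \left(-10\right)\right)}{-200 + \left(72 + 64 \left(-10\right)\right)} - 47922 = \frac{-399 + 2 \left(72 - 640\right)}{-200 + \left(72 - 640\right)} - 47922 = \frac{-399 + 2 \left(-568\right)}{-200 - 568} - 47922 = \frac{-399 - 1136}{-768} - 47922 = \left(- \frac{1}{768}\right) \left(-1535\right) - 47922 = \frac{1535}{768} - 47922 = - \frac{36802561}{768}$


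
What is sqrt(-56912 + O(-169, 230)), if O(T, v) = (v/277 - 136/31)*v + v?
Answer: I*sqrt(4239856959478)/8587 ≈ 239.79*I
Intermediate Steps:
O(T, v) = v + v*(-136/31 + v/277) (O(T, v) = (v*(1/277) - 136*1/31)*v + v = (v/277 - 136/31)*v + v = (-136/31 + v/277)*v + v = v*(-136/31 + v/277) + v = v + v*(-136/31 + v/277))
sqrt(-56912 + O(-169, 230)) = sqrt(-56912 + (1/8587)*230*(-29085 + 31*230)) = sqrt(-56912 + (1/8587)*230*(-29085 + 7130)) = sqrt(-56912 + (1/8587)*230*(-21955)) = sqrt(-56912 - 5049650/8587) = sqrt(-493752994/8587) = I*sqrt(4239856959478)/8587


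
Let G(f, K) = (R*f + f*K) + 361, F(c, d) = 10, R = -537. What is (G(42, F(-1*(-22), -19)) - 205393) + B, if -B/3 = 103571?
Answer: -537879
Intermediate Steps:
B = -310713 (B = -3*103571 = -310713)
G(f, K) = 361 - 537*f + K*f (G(f, K) = (-537*f + f*K) + 361 = (-537*f + K*f) + 361 = 361 - 537*f + K*f)
(G(42, F(-1*(-22), -19)) - 205393) + B = ((361 - 537*42 + 10*42) - 205393) - 310713 = ((361 - 22554 + 420) - 205393) - 310713 = (-21773 - 205393) - 310713 = -227166 - 310713 = -537879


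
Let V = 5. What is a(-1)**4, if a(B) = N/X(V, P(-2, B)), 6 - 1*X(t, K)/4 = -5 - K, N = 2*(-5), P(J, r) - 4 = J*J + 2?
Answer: 625/3111696 ≈ 0.00020086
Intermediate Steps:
P(J, r) = 6 + J**2 (P(J, r) = 4 + (J*J + 2) = 4 + (J**2 + 2) = 4 + (2 + J**2) = 6 + J**2)
N = -10
X(t, K) = 44 + 4*K (X(t, K) = 24 - 4*(-5 - K) = 24 + (20 + 4*K) = 44 + 4*K)
a(B) = -5/42 (a(B) = -10/(44 + 4*(6 + (-2)**2)) = -10/(44 + 4*(6 + 4)) = -10/(44 + 4*10) = -10/(44 + 40) = -10/84 = -10*1/84 = -5/42)
a(-1)**4 = (-5/42)**4 = 625/3111696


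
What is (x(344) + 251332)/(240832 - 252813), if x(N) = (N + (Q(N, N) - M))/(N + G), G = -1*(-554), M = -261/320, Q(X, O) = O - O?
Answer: -72222873861/3442860160 ≈ -20.978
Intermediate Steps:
Q(X, O) = 0
M = -261/320 (M = -261*1/320 = -261/320 ≈ -0.81563)
G = 554
x(N) = (261/320 + N)/(554 + N) (x(N) = (N + (0 - 1*(-261/320)))/(N + 554) = (N + (0 + 261/320))/(554 + N) = (N + 261/320)/(554 + N) = (261/320 + N)/(554 + N))
(x(344) + 251332)/(240832 - 252813) = ((261/320 + 344)/(554 + 344) + 251332)/(240832 - 252813) = ((110341/320)/898 + 251332)/(-11981) = ((1/898)*(110341/320) + 251332)*(-1/11981) = (110341/287360 + 251332)*(-1/11981) = (72222873861/287360)*(-1/11981) = -72222873861/3442860160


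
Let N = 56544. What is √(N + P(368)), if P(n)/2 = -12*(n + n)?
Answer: 36*√30 ≈ 197.18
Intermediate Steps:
P(n) = -48*n (P(n) = 2*(-12*(n + n)) = 2*(-24*n) = -48*n)
√(N + P(368)) = √(56544 - 48*368) = √(56544 - 17664) = √38880 = 36*√30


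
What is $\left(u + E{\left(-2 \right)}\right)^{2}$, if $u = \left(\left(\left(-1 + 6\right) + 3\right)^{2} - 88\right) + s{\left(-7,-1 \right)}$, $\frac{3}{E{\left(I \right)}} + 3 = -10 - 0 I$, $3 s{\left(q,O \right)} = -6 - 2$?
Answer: $\frac{1100401}{1521} \approx 723.47$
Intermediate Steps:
$s{\left(q,O \right)} = - \frac{8}{3}$ ($s{\left(q,O \right)} = \frac{-6 - 2}{3} = \frac{1}{3} \left(-8\right) = - \frac{8}{3}$)
$E{\left(I \right)} = - \frac{3}{13}$ ($E{\left(I \right)} = \frac{3}{-3 - \left(10 + 0 I\right)} = \frac{3}{-3 - 10} = \frac{3}{-13} = 3 \left(- \frac{1}{13}\right) = - \frac{3}{13}$)
$u = - \frac{80}{3}$ ($u = \left(\left(\left(-1 + 6\right) + 3\right)^{2} - 88\right) - \frac{8}{3} = \left(\left(5 + 3\right)^{2} - 88\right) - \frac{8}{3} = \left(8^{2} - 88\right) - \frac{8}{3} = \left(64 - 88\right) - \frac{8}{3} = -24 - \frac{8}{3} = - \frac{80}{3} \approx -26.667$)
$\left(u + E{\left(-2 \right)}\right)^{2} = \left(- \frac{80}{3} - \frac{3}{13}\right)^{2} = \left(- \frac{1049}{39}\right)^{2} = \frac{1100401}{1521}$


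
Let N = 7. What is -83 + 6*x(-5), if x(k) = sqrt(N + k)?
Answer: -83 + 6*sqrt(2) ≈ -74.515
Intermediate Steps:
x(k) = sqrt(7 + k)
-83 + 6*x(-5) = -83 + 6*sqrt(7 - 5) = -83 + 6*sqrt(2)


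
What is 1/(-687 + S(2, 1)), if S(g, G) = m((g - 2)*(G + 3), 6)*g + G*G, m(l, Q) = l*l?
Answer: -1/686 ≈ -0.0014577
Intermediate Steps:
m(l, Q) = l²
S(g, G) = G² + g*(-2 + g)²*(3 + G)² (S(g, G) = ((g - 2)*(G + 3))²*g + G*G = ((-2 + g)*(3 + G))²*g + G² = ((-2 + g)²*(3 + G)²)*g + G² = g*(-2 + g)²*(3 + G)² + G² = G² + g*(-2 + g)²*(3 + G)²)
1/(-687 + S(2, 1)) = 1/(-687 + (1² + 2*(-6 - 2*1 + 3*2 + 1*2)²)) = 1/(-687 + (1 + 2*(-6 - 2 + 6 + 2)²)) = 1/(-687 + (1 + 2*0²)) = 1/(-687 + (1 + 2*0)) = 1/(-687 + (1 + 0)) = 1/(-687 + 1) = 1/(-686) = -1/686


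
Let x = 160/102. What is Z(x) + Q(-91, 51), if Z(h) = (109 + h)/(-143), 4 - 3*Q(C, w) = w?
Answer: -119896/7293 ≈ -16.440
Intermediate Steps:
Q(C, w) = 4/3 - w/3
x = 80/51 (x = 160*(1/102) = 80/51 ≈ 1.5686)
Z(h) = -109/143 - h/143 (Z(h) = (109 + h)*(-1/143) = -109/143 - h/143)
Z(x) + Q(-91, 51) = (-109/143 - 1/143*80/51) + (4/3 - 1/3*51) = (-109/143 - 80/7293) + (4/3 - 17) = -5639/7293 - 47/3 = -119896/7293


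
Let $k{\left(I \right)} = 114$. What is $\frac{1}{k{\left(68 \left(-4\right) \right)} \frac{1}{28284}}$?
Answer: $\frac{4714}{19} \approx 248.11$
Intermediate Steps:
$\frac{1}{k{\left(68 \left(-4\right) \right)} \frac{1}{28284}} = \frac{1}{114 \cdot \frac{1}{28284}} = \frac{1}{\frac{19}{4714}} = \frac{4714}{19}$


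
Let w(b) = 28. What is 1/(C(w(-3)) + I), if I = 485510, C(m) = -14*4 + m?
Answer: 1/485482 ≈ 2.0598e-6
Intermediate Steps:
C(m) = -56 + m
1/(C(w(-3)) + I) = 1/((-56 + 28) + 485510) = 1/(-28 + 485510) = 1/485482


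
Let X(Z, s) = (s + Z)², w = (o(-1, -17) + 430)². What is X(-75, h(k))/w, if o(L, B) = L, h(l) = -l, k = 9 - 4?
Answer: 6400/184041 ≈ 0.034775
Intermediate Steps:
k = 5
w = 184041 (w = (-1 + 430)² = 429² = 184041)
X(Z, s) = (Z + s)²
X(-75, h(k))/w = (-75 - 1*5)²/184041 = (-75 - 5)²*(1/184041) = (-80)²*(1/184041) = 6400*(1/184041) = 6400/184041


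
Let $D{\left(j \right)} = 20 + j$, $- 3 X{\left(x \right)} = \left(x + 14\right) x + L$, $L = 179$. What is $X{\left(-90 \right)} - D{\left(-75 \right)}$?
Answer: $- \frac{6854}{3} \approx -2284.7$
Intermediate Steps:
$X{\left(x \right)} = - \frac{179}{3} - \frac{x \left(14 + x\right)}{3}$ ($X{\left(x \right)} = - \frac{\left(x + 14\right) x + 179}{3} = - \frac{\left(14 + x\right) x + 179}{3} = - \frac{x \left(14 + x\right) + 179}{3} = - \frac{179 + x \left(14 + x\right)}{3} = - \frac{179}{3} - \frac{x \left(14 + x\right)}{3}$)
$X{\left(-90 \right)} - D{\left(-75 \right)} = \left(- \frac{179}{3} - -420 - \frac{\left(-90\right)^{2}}{3}\right) - \left(20 - 75\right) = \left(- \frac{179}{3} + 420 - 2700\right) - -55 = \left(- \frac{179}{3} + 420 - 2700\right) + 55 = - \frac{7019}{3} + 55 = - \frac{6854}{3}$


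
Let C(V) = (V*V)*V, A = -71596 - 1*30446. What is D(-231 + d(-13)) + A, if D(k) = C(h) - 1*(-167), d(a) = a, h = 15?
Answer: -98500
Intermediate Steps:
A = -102042 (A = -71596 - 30446 = -102042)
C(V) = V³ (C(V) = V²*V = V³)
D(k) = 3542 (D(k) = 15³ - 1*(-167) = 3375 + 167 = 3542)
D(-231 + d(-13)) + A = 3542 - 102042 = -98500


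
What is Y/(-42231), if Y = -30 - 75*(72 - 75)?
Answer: -65/14077 ≈ -0.0046175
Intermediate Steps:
Y = 195 (Y = -30 - 75*(-3) = -30 + 225 = 195)
Y/(-42231) = 195/(-42231) = 195*(-1/42231) = -65/14077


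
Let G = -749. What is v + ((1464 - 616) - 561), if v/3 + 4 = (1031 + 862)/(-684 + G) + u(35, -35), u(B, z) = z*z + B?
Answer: 5805136/1433 ≈ 4051.0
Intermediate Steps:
u(B, z) = B + z² (u(B, z) = z² + B = B + z²)
v = 5393865/1433 (v = -12 + 3*((1031 + 862)/(-684 - 749) + (35 + (-35)²)) = -12 + 3*(1893/(-1433) + (35 + 1225)) = -12 + 3*(1893*(-1/1433) + 1260) = -12 + 3*(-1893/1433 + 1260) = -12 + 3*(1803687/1433) = -12 + 5411061/1433 = 5393865/1433 ≈ 3764.0)
v + ((1464 - 616) - 561) = 5393865/1433 + ((1464 - 616) - 561) = 5393865/1433 + (848 - 561) = 5393865/1433 + 287 = 5805136/1433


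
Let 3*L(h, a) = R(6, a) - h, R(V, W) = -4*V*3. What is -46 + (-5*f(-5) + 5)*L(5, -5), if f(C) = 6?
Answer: 1787/3 ≈ 595.67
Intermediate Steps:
R(V, W) = -12*V
L(h, a) = -24 - h/3 (L(h, a) = (-12*6 - h)/3 = (-72 - h)/3 = -24 - h/3)
-46 + (-5*f(-5) + 5)*L(5, -5) = -46 + (-5*6 + 5)*(-24 - ⅓*5) = -46 + (-30 + 5)*(-24 - 5/3) = -46 - 25*(-77/3) = -46 + 1925/3 = 1787/3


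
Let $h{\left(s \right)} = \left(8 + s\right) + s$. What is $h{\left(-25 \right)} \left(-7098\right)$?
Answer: $298116$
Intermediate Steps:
$h{\left(s \right)} = 8 + 2 s$
$h{\left(-25 \right)} \left(-7098\right) = \left(8 + 2 \left(-25\right)\right) \left(-7098\right) = \left(8 - 50\right) \left(-7098\right) = \left(-42\right) \left(-7098\right) = 298116$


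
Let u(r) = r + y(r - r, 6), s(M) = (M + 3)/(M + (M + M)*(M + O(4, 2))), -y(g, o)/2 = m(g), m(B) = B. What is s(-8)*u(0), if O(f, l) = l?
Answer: 0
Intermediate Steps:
y(g, o) = -2*g
s(M) = (3 + M)/(M + 2*M*(2 + M)) (s(M) = (M + 3)/(M + (M + M)*(M + 2)) = (3 + M)/(M + (2*M)*(2 + M)) = (3 + M)/(M + 2*M*(2 + M)))
u(r) = r (u(r) = r - 2*(r - r) = r - 2*0 = r + 0 = r)
s(-8)*u(0) = ((3 - 8)/((-8)*(5 + 2*(-8))))*0 = -1/8*(-5)/(5 - 16)*0 = -1/8*(-5)/(-11)*0 = -1/8*(-1/11)*(-5)*0 = -5/88*0 = 0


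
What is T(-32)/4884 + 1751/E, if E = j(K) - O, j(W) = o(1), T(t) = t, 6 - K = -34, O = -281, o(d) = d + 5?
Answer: 2135675/350427 ≈ 6.0945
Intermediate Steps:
o(d) = 5 + d
K = 40 (K = 6 - 1*(-34) = 6 + 34 = 40)
j(W) = 6 (j(W) = 5 + 1 = 6)
E = 287 (E = 6 - 1*(-281) = 6 + 281 = 287)
T(-32)/4884 + 1751/E = -32/4884 + 1751/287 = -32*1/4884 + 1751*(1/287) = -8/1221 + 1751/287 = 2135675/350427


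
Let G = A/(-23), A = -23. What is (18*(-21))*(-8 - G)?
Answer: 3402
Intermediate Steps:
G = 1 (G = -23/(-23) = -23*(-1/23) = 1)
(18*(-21))*(-8 - G) = (18*(-21))*(-8 - 1*1) = -378*(-8 - 1) = -378*(-9) = 3402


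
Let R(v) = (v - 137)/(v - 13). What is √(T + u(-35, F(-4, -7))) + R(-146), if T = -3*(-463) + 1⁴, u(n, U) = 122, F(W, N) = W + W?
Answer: 283/159 + 6*√42 ≈ 40.664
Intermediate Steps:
F(W, N) = 2*W
R(v) = (-137 + v)/(-13 + v)
T = 1390 (T = 1389 + 1 = 1390)
√(T + u(-35, F(-4, -7))) + R(-146) = √(1390 + 122) + (-137 - 146)/(-13 - 146) = √1512 - 283/(-159) = 6*√42 - 1/159*(-283) = 6*√42 + 283/159 = 283/159 + 6*√42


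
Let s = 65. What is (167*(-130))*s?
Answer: -1411150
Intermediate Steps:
(167*(-130))*s = (167*(-130))*65 = -21710*65 = -1411150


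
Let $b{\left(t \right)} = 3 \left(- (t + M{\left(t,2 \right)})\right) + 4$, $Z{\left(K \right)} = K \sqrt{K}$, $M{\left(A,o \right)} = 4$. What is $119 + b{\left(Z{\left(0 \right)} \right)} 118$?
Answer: $-825$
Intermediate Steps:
$Z{\left(K \right)} = K^{\frac{3}{2}}$
$b{\left(t \right)} = -8 - 3 t$ ($b{\left(t \right)} = 3 \left(- (t + 4)\right) + 4 = 3 \left(- (4 + t)\right) + 4 = 3 \left(-4 - t\right) + 4 = \left(-12 - 3 t\right) + 4 = -8 - 3 t$)
$119 + b{\left(Z{\left(0 \right)} \right)} 118 = 119 + \left(-8 - 3 \cdot 0^{\frac{3}{2}}\right) 118 = 119 + \left(-8 - 0\right) 118 = 119 + \left(-8 + 0\right) 118 = 119 - 944 = -825$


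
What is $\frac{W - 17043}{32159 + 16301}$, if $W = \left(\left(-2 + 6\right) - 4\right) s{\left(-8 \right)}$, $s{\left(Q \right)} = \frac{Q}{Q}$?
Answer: $- \frac{17043}{48460} \approx -0.35169$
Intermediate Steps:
$s{\left(Q \right)} = 1$
$W = 0$ ($W = \left(\left(-2 + 6\right) - 4\right) 1 = \left(4 - 4\right) 1 = 0 \cdot 1 = 0$)
$\frac{W - 17043}{32159 + 16301} = \frac{0 - 17043}{32159 + 16301} = - \frac{17043}{48460}$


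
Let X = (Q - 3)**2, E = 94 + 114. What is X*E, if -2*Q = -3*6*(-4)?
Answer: 316368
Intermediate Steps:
Q = -36 (Q = -(-3*6)*(-4)/2 = -(-9)*(-4) = -1/2*72 = -36)
E = 208
X = 1521 (X = (-36 - 3)**2 = (-39)**2 = 1521)
X*E = 1521*208 = 316368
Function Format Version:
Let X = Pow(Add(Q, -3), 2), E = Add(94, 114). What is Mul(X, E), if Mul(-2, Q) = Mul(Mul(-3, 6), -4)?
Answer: 316368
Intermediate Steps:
Q = -36 (Q = Mul(Rational(-1, 2), Mul(Mul(-3, 6), -4)) = Mul(Rational(-1, 2), Mul(-18, -4)) = Mul(Rational(-1, 2), 72) = -36)
E = 208
X = 1521 (X = Pow(Add(-36, -3), 2) = Pow(-39, 2) = 1521)
Mul(X, E) = Mul(1521, 208) = 316368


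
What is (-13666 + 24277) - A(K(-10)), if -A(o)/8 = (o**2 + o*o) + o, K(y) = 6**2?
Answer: 31635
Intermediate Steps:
K(y) = 36
A(o) = -16*o**2 - 8*o (A(o) = -8*((o**2 + o*o) + o) = -8*((o**2 + o**2) + o) = -8*(2*o**2 + o) = -8*(o + 2*o**2) = -16*o**2 - 8*o)
(-13666 + 24277) - A(K(-10)) = (-13666 + 24277) - (-8)*36*(1 + 2*36) = 10611 - (-8)*36*(1 + 72) = 10611 - (-8)*36*73 = 10611 - 1*(-21024) = 10611 + 21024 = 31635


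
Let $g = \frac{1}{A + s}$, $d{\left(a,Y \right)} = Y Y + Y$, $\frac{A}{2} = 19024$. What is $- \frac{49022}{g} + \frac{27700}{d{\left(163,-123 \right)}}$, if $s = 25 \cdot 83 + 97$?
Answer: $- \frac{14793401280670}{7503} \approx -1.9717 \cdot 10^{9}$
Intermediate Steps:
$A = 38048$ ($A = 2 \cdot 19024 = 38048$)
$d{\left(a,Y \right)} = Y + Y^{2}$ ($d{\left(a,Y \right)} = Y^{2} + Y = Y + Y^{2}$)
$s = 2172$ ($s = 2075 + 97 = 2172$)
$g = \frac{1}{40220}$ ($g = \frac{1}{38048 + 2172} = \frac{1}{40220} \approx 2.4863 \cdot 10^{-5}$)
$- \frac{49022}{g} + \frac{27700}{d{\left(163,-123 \right)}} = - 49022 \frac{1}{\frac{1}{40220}} + \frac{27700}{\left(-123\right) \left(1 - 123\right)} = \left(-49022\right) 40220 + \frac{27700}{\left(-123\right) \left(-122\right)} = -1971664840 + \frac{27700}{15006} = -1971664840 + 27700 \cdot \frac{1}{15006} = -1971664840 + \frac{13850}{7503} = - \frac{14793401280670}{7503}$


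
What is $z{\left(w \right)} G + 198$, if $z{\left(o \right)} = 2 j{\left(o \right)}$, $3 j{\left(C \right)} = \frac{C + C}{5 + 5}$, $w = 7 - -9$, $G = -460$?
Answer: $- \frac{2350}{3} \approx -783.33$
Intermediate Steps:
$w = 16$ ($w = 7 + 9 = 16$)
$j{\left(C \right)} = \frac{C}{15}$ ($j{\left(C \right)} = \frac{\left(C + C\right) \frac{1}{5 + 5}}{3} = \frac{2 C \frac{1}{10}}{3} = \frac{\frac{1}{5} C}{3} = \frac{C}{15}$)
$z{\left(o \right)} = \frac{2 o}{15}$ ($z{\left(o \right)} = 2 \frac{o}{15} = \frac{2 o}{15}$)
$z{\left(w \right)} G + 198 = \frac{2}{15} \cdot 16 \left(-460\right) + 198 = \frac{32}{15} \left(-460\right) + 198 = - \frac{2944}{3} + 198 = - \frac{2350}{3}$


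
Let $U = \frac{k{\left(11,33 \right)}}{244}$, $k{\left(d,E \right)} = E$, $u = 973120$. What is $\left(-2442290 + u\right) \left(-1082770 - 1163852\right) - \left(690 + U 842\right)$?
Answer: $\frac{402681696438207}{122} \approx 3.3007 \cdot 10^{12}$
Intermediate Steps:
$U = \frac{33}{244} \approx 0.13525$
$\left(-2442290 + u\right) \left(-1082770 - 1163852\right) - \left(690 + U 842\right) = \left(-2442290 + 973120\right) \left(-1082770 - 1163852\right) - \left(690 + \frac{33}{244} \cdot 842\right) = \left(-1469170\right) \left(-2246622\right) - \left(690 + \frac{13893}{122}\right) = 3300669643740 - \frac{98073}{122} = \frac{402681696438207}{122}$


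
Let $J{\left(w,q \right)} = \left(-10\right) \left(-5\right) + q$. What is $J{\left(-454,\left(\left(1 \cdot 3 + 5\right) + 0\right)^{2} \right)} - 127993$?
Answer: $-127879$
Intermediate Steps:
$J{\left(w,q \right)} = 50 + q$
$J{\left(-454,\left(\left(1 \cdot 3 + 5\right) + 0\right)^{2} \right)} - 127993 = \left(50 + \left(\left(1 \cdot 3 + 5\right) + 0\right)^{2}\right) - 127993 = \left(50 + \left(\left(3 + 5\right) + 0\right)^{2}\right) - 127993 = \left(50 + \left(8 + 0\right)^{2}\right) - 127993 = \left(50 + 8^{2}\right) - 127993 = \left(50 + 64\right) - 127993 = 114 - 127993 = -127879$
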